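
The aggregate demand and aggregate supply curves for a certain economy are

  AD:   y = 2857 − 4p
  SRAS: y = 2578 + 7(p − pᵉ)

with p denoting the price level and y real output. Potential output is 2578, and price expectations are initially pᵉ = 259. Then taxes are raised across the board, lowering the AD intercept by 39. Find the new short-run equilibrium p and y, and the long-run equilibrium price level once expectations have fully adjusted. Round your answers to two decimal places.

Short run: p = 186.64, y = 2071.45. Long run: p = 60.00.

AD shifts left: new AD is y = 2818 − 4p. With pᵉ = 259, SRAS is y = 765 + 7p.
Short run: 2818 − 4p = 765 + 7p gives 2053 = 11p, so p = 186.64 and y = 2818 − 4p = 2071.45.
y = 2071.45 is below potential 2578; expectations adjust and SRAS shifts right until y = 2578.
Long run: on the new AD curve, 2578 = 2818 − 4p gives p = 60.00.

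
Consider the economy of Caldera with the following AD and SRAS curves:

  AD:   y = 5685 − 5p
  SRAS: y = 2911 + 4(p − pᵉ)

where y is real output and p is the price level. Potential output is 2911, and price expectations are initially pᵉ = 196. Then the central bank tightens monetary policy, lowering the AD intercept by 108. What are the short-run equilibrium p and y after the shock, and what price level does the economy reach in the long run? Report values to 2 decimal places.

Short run: p = 383.33, y = 3660.33. Long run: p = 533.20.

AD shifts left: new AD is y = 5577 − 5p. With pᵉ = 196, SRAS is y = 2127 + 4p.
Short run: 5577 − 5p = 2127 + 4p gives 3450 = 9p, so p = 383.33 and y = 5577 − 5p = 3660.33.
y = 3660.33 is above potential 2911; expectations adjust and SRAS shifts left until y = 2911.
Long run: on the new AD curve, 2911 = 5577 − 5p gives p = 533.20.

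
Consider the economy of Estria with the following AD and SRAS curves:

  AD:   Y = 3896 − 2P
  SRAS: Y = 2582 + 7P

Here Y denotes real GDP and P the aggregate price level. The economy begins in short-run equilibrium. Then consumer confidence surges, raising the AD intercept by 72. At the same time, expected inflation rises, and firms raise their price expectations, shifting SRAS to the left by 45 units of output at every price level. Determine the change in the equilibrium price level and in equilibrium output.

ΔP = +13, ΔY = +46

After both shocks: AD is Y = 3968 − 2P and SRAS is Y = 2537 + 7P.
Setting them equal: 1431 = 9P, so P = 159.
Y = 3968 − 2·159 = 3650.
Initially P = 146, Y = 3604, so ΔP = +13 and ΔY = +46.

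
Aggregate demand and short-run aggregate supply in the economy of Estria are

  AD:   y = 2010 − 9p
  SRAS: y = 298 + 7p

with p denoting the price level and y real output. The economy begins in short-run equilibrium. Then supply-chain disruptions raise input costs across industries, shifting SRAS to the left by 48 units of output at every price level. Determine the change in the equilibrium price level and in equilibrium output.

This is a negative supply shock: SRAS shifts left.
New SRAS: y = 250 + 7p.
Set AD = SRAS: 2010 − 9p = 250 + 7p, so 1760 = 16p and p = 110.
y = 2010 − 9·110 = 1020.
Initially p = 107, y = 1047, so Δp = +3 and Δy = -27.

Δp = +3, Δy = -27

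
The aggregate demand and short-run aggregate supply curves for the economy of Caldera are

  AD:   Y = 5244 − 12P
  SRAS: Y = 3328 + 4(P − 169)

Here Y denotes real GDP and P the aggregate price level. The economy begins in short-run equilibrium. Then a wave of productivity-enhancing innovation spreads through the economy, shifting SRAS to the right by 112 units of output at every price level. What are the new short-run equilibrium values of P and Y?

This is a positive supply shock: SRAS shifts right.
New SRAS: Y = 2764 + 4P.
Set AD = SRAS: 5244 − 12P = 2764 + 4P, so 2480 = 16P and P = 155.
Y = 5244 − 12·155 = 3384.

P = 155, Y = 3384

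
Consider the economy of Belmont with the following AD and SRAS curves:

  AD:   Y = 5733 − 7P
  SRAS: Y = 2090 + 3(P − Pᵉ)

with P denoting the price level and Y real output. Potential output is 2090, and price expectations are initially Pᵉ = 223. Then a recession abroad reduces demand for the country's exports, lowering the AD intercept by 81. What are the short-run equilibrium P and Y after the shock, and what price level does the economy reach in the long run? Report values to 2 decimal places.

AD shifts left: new AD is Y = 5652 − 7P. With Pᵉ = 223, SRAS is Y = 1421 + 3P.
Short run: 5652 − 7P = 1421 + 3P gives 4231 = 10P, so P = 423.10 and Y = 5652 − 7P = 2690.30.
Y = 2690.30 is above potential 2090; expectations adjust and SRAS shifts left until Y = 2090.
Long run: on the new AD curve, 2090 = 5652 − 7P gives P = 508.86.

Short run: P = 423.10, Y = 2690.30. Long run: P = 508.86.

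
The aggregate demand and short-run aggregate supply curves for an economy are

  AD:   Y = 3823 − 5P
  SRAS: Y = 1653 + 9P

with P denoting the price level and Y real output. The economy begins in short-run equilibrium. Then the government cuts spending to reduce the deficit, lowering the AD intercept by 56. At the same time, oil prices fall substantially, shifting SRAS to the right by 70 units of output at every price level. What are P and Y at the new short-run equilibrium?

After both shocks: AD is Y = 3767 − 5P and SRAS is Y = 1723 + 9P.
Setting them equal: 2044 = 14P, so P = 146.
Y = 3767 − 5·146 = 3037.

P = 146, Y = 3037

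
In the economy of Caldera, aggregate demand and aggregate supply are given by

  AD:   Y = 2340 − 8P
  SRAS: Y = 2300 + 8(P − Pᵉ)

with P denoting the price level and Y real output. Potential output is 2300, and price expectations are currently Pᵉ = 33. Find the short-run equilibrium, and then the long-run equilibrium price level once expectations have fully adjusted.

Short run: P = 19, Y = 2188. Long run: P = 5.

Short run: with Pᵉ = 33, SRAS is Y = 2036 + 8P. Setting AD = SRAS gives 304 = 16P, so P = 19 and Y = 2340 − 8·19 = 2188.
Output 2188 is below potential 2300, so over time expected prices fall and SRAS shifts right until Y returns to 2300.
Long run: Y = 2300 on the AD curve gives 2300 = 2340 − 8P, so P = 5.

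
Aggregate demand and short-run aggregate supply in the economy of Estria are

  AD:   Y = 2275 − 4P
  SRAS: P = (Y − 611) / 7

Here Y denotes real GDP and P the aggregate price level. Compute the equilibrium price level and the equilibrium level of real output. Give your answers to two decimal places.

Rearrange SRAS to Y = 611 + 7P.
Set AD = SRAS: 2275 − 4P = 611 + 7P, so 1664 = 11P and P = 151.27.
Substituting into AD, Y = 2275 − 4P = 1669.91.

P = 151.27, Y = 1669.91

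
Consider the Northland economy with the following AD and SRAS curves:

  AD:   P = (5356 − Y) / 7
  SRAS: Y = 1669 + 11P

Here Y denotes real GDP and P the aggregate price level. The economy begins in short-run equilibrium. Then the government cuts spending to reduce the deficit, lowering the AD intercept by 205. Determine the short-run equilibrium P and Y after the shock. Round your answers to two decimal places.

This is a negative demand shock: AD shifts left.
New AD: Y = 5151 − 7P.
Set AD = SRAS: 5151 − 7P = 1669 + 11P, so 3482 = 18P and P = 193.44.
Substituting into AD, Y = 3796.89.

P = 193.44, Y = 3796.89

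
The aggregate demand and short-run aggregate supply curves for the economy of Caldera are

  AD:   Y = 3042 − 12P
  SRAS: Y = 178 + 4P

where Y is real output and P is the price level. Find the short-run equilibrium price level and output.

P = 179, Y = 894

Set AD = SRAS: 3042 − 12P = 178 + 4P, so 2864 = 16P and P = 179.
Then Y = 3042 − 12·179 = 894.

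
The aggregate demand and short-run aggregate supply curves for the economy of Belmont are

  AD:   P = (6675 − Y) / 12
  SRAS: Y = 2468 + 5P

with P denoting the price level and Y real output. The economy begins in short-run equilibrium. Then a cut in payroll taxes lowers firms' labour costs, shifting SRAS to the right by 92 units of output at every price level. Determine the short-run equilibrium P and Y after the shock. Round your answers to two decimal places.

P = 242.06, Y = 3770.29

This is a positive supply shock: SRAS shifts right.
New SRAS: Y = 2560 + 5P.
Set AD = SRAS: 6675 − 12P = 2560 + 5P, so 4115 = 17P and P = 242.06.
Substituting into AD, Y = 3770.29.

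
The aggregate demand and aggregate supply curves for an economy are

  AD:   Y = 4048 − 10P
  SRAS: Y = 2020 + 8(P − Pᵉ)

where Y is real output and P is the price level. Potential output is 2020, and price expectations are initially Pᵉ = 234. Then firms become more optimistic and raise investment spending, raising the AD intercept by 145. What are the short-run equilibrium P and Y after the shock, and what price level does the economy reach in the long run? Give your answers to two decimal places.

Short run: P = 224.72, Y = 1945.78. Long run: P = 217.30.

AD shifts right: new AD is Y = 4193 − 10P. With Pᵉ = 234, SRAS is Y = 148 + 8P.
Short run: 4193 − 10P = 148 + 8P gives 4045 = 18P, so P = 224.72 and Y = 4193 − 10P = 1945.78.
Y = 1945.78 is below potential 2020; expectations adjust and SRAS shifts right until Y = 2020.
Long run: on the new AD curve, 2020 = 4193 − 10P gives P = 217.30.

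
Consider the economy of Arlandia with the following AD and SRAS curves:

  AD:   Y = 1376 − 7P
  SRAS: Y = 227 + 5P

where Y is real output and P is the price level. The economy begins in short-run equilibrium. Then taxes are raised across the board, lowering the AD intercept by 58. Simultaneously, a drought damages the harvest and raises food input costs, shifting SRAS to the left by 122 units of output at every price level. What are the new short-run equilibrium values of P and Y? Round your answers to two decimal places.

P = 101.08, Y = 610.42

After both shocks: AD is Y = 1318 − 7P and SRAS is Y = 105 + 5P.
Setting them equal: 1213 = 12P, so P = 101.08.
Substituting into AD, Y = 610.42.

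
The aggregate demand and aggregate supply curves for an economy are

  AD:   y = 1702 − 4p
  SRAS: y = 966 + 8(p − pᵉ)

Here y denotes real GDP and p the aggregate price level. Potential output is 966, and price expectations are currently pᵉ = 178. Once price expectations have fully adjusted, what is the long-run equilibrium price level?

Long-run p = 184

Short run: with pᵉ = 178, SRAS is y = 8p − 458. Setting AD = SRAS gives 2160 = 12p, so p = 180 and y = 1702 − 4·180 = 982.
Output 982 is above potential 966, so over time expected prices rise and SRAS shifts left until y returns to 966.
Long run: y = 966 on the AD curve gives 966 = 1702 − 4p, so p = 184.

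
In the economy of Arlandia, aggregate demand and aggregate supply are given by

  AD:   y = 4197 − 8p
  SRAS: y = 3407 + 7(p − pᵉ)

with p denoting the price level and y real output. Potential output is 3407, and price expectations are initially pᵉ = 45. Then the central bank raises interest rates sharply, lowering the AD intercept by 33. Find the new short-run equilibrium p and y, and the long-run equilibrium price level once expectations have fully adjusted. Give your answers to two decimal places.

Short run: p = 71.47, y = 3592.27. Long run: p = 94.63.

AD shifts left: new AD is y = 4164 − 8p. With pᵉ = 45, SRAS is y = 3092 + 7p.
Short run: 4164 − 8p = 3092 + 7p gives 1072 = 15p, so p = 71.47 and y = 4164 − 8p = 3592.27.
y = 3592.27 is above potential 3407; expectations adjust and SRAS shifts left until y = 3407.
Long run: on the new AD curve, 3407 = 4164 − 8p gives p = 94.63.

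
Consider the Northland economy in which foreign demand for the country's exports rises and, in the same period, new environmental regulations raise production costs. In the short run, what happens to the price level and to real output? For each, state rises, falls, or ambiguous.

Price level: rises; output: ambiguous

The first event is a positive demand shock: AD shifts right, which by itself pushes P up and Y up.
The second is an adverse supply shock: SRAS shifts left, which by itself pushes P up and Y down.
Both shocks push P up, so P rises. The two shocks push Y in opposite directions, so the effect on Y is ambiguous.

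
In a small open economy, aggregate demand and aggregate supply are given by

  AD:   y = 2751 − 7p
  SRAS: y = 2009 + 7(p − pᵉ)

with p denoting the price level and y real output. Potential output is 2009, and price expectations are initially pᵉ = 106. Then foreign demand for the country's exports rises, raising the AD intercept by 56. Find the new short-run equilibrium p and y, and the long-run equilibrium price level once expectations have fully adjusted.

AD shifts right: new AD is y = 2807 − 7p. With pᵉ = 106, SRAS is y = 1267 + 7p.
Short run: 2807 − 7p = 1267 + 7p gives 1540 = 14p, so p = 110 and y = 2807 − 7·110 = 2037.
y = 2037 is above potential 2009; expectations adjust and SRAS shifts left until y = 2009.
Long run: on the new AD curve, 2009 = 2807 − 7p gives p = 114.

Short run: p = 110, y = 2037. Long run: p = 114.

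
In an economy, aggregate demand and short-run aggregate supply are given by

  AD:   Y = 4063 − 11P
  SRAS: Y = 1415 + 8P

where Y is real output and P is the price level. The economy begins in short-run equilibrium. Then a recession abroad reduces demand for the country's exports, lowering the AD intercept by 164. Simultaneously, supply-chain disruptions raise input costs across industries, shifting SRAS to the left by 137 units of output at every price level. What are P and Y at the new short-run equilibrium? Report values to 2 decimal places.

After both shocks: AD is Y = 3899 − 11P and SRAS is Y = 1278 + 8P.
Setting them equal: 2621 = 19P, so P = 137.95.
Substituting into AD, Y = 2381.58.

P = 137.95, Y = 2381.58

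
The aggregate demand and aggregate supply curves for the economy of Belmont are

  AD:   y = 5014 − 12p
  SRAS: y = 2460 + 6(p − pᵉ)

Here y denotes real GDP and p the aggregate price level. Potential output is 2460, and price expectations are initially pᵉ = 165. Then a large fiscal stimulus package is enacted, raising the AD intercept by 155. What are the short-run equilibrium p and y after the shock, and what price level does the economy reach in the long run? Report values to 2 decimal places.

AD shifts right: new AD is y = 5169 − 12p. With pᵉ = 165, SRAS is y = 1470 + 6p.
Short run: 5169 − 12p = 1470 + 6p gives 3699 = 18p, so p = 205.50 and y = 5169 − 12p = 2703.00.
y = 2703.00 is above potential 2460; expectations adjust and SRAS shifts left until y = 2460.
Long run: on the new AD curve, 2460 = 5169 − 12p gives p = 225.75.

Short run: p = 205.50, y = 2703.00. Long run: p = 225.75.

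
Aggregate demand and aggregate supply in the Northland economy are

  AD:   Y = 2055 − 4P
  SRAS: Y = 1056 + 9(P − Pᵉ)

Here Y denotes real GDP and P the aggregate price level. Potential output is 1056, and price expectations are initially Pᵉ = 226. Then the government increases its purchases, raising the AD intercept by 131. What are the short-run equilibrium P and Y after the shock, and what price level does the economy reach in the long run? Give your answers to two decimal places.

Short run: P = 243.38, Y = 1212.46. Long run: P = 282.50.

AD shifts right: new AD is Y = 2186 − 4P. With Pᵉ = 226, SRAS is Y = 9P − 978.
Short run: 2186 − 4P = 9P − 978 gives 3164 = 13P, so P = 243.38 and Y = 2186 − 4P = 1212.46.
Y = 1212.46 is above potential 1056; expectations adjust and SRAS shifts left until Y = 1056.
Long run: on the new AD curve, 1056 = 2186 − 4P gives P = 282.50.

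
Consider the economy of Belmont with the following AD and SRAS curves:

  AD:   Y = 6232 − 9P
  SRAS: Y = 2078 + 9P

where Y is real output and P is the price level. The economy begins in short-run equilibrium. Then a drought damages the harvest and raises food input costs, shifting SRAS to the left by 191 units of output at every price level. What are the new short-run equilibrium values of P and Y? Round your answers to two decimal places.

This is a negative supply shock: SRAS shifts left.
New SRAS: Y = 1887 + 9P.
Set AD = SRAS: 6232 − 9P = 1887 + 9P, so 4345 = 18P and P = 241.39.
Substituting into AD, Y = 4059.50.

P = 241.39, Y = 4059.50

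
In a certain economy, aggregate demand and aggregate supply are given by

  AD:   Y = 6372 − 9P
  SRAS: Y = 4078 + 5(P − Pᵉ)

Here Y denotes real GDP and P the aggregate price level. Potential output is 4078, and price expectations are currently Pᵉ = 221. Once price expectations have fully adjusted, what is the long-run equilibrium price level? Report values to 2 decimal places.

Long-run P = 254.89

Short run: with Pᵉ = 221, SRAS is Y = 2973 + 5P. Setting AD = SRAS gives 3399 = 14P, so P = 242.79 and Y = 6372 − 9P = 4186.93.
Output 4186.93 is above potential 4078, so over time expected prices rise and SRAS shifts left until Y returns to 4078.
Long run: Y = 4078 on the AD curve gives 4078 = 6372 − 9P, so P = 254.89.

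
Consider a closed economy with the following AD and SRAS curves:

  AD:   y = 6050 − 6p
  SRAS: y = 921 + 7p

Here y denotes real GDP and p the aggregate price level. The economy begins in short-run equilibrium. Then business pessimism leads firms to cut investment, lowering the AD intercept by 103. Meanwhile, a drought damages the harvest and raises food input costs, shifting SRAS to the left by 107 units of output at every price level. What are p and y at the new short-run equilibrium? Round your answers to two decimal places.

p = 394.85, y = 3577.92

After both shocks: AD is y = 5947 − 6p and SRAS is y = 814 + 7p.
Setting them equal: 5133 = 13p, so p = 394.85.
Substituting into AD, y = 3577.92.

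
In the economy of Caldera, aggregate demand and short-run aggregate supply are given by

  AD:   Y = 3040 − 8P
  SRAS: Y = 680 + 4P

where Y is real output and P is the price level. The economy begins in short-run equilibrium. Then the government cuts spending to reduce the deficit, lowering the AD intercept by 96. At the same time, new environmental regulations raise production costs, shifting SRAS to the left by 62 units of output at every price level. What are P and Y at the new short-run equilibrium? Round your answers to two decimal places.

P = 193.83, Y = 1393.33

After both shocks: AD is Y = 2944 − 8P and SRAS is Y = 618 + 4P.
Setting them equal: 2326 = 12P, so P = 193.83.
Substituting into AD, Y = 1393.33.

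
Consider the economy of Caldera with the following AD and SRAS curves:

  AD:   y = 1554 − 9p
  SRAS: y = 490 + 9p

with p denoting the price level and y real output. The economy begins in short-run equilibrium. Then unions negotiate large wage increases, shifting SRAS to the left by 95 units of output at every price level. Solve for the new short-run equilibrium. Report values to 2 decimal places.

This is a negative supply shock: SRAS shifts left.
New SRAS: y = 395 + 9p.
Set AD = SRAS: 1554 − 9p = 395 + 9p, so 1159 = 18p and p = 64.39.
Substituting into AD, y = 974.50.

p = 64.39, y = 974.50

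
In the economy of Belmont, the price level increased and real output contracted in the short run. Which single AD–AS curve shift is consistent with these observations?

SRAS shifted left

P rose and Y fell. An AD shift moves P and Y in the same direction; an SRAS shift moves them in opposite directions.
Here P and Y moved in opposite directions, so the SRAS curve shifted.
Since Y fell, SRAS shifted left.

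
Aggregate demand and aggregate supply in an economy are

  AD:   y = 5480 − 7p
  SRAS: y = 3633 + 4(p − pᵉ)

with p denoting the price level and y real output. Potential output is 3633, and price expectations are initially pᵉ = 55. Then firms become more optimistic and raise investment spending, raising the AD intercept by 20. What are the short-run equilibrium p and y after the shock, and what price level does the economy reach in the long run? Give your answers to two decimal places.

AD shifts right: new AD is y = 5500 − 7p. With pᵉ = 55, SRAS is y = 3413 + 4p.
Short run: 5500 − 7p = 3413 + 4p gives 2087 = 11p, so p = 189.73 and y = 5500 − 7p = 4171.91.
y = 4171.91 is above potential 3633; expectations adjust and SRAS shifts left until y = 3633.
Long run: on the new AD curve, 3633 = 5500 − 7p gives p = 266.71.

Short run: p = 189.73, y = 4171.91. Long run: p = 266.71.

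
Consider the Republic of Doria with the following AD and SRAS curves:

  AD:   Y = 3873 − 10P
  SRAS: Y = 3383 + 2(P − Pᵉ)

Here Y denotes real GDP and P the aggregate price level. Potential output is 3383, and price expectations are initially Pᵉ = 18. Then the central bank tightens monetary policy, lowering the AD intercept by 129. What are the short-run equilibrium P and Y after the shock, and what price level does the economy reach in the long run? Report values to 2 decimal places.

AD shifts left: new AD is Y = 3744 − 10P. With Pᵉ = 18, SRAS is Y = 3347 + 2P.
Short run: 3744 − 10P = 3347 + 2P gives 397 = 12P, so P = 33.08 and Y = 3744 − 10P = 3413.17.
Y = 3413.17 is above potential 3383; expectations adjust and SRAS shifts left until Y = 3383.
Long run: on the new AD curve, 3383 = 3744 − 10P gives P = 36.10.

Short run: P = 33.08, Y = 3413.17. Long run: P = 36.10.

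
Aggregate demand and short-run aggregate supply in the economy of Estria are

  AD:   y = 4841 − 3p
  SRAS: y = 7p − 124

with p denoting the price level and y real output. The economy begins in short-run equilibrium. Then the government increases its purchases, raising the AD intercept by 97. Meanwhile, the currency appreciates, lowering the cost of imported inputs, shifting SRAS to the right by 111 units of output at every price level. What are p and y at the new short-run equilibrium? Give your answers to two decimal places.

p = 495.10, y = 3452.70

After both shocks: AD is y = 4938 − 3p and SRAS is y = 7p − 13.
Setting them equal: 4951 = 10p, so p = 495.10.
Substituting into AD, y = 3452.70.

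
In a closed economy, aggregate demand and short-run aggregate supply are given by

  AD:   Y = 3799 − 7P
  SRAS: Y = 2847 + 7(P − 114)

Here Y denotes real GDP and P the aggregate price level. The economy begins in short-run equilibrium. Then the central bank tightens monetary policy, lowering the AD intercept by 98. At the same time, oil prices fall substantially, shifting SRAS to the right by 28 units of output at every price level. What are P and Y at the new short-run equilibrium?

After both shocks: AD is Y = 3701 − 7P and SRAS is Y = 2077 + 7P.
Setting them equal: 1624 = 14P, so P = 116.
Y = 3701 − 7·116 = 2889.

P = 116, Y = 2889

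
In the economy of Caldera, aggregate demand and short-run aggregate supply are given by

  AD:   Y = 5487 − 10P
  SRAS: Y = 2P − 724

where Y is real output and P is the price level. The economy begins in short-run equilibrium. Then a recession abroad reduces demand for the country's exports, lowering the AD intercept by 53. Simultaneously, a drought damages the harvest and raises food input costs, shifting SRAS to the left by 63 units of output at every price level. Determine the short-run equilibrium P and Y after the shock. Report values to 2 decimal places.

After both shocks: AD is Y = 5434 − 10P and SRAS is Y = 2P − 787.
Setting them equal: 6221 = 12P, so P = 518.42.
Substituting into AD, Y = 249.83.

P = 518.42, Y = 249.83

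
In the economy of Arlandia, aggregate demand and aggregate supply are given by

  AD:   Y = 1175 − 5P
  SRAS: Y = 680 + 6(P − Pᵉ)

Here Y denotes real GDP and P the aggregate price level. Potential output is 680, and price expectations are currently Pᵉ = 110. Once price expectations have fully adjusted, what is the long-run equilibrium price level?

Long-run P = 99

Short run: with Pᵉ = 110, SRAS is Y = 20 + 6P. Setting AD = SRAS gives 1155 = 11P, so P = 105 and Y = 1175 − 5·105 = 650.
Output 650 is below potential 680, so over time expected prices fall and SRAS shifts right until Y returns to 680.
Long run: Y = 680 on the AD curve gives 680 = 1175 − 5P, so P = 99.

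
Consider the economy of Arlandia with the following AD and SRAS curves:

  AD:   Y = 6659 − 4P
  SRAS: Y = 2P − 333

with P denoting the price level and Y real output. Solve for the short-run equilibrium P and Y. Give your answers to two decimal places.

P = 1165.33, Y = 1997.67

Set AD = SRAS: 6659 − 4P = 2P − 333, so 6992 = 6P and P = 1165.33.
Substituting into AD, Y = 6659 − 4P = 1997.67.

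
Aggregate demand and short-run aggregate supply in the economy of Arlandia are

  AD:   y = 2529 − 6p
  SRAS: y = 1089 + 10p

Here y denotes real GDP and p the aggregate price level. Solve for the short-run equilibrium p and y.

Set AD = SRAS: 2529 − 6p = 1089 + 10p, so 1440 = 16p and p = 90.
Then y = 2529 − 6·90 = 1989.

p = 90, y = 1989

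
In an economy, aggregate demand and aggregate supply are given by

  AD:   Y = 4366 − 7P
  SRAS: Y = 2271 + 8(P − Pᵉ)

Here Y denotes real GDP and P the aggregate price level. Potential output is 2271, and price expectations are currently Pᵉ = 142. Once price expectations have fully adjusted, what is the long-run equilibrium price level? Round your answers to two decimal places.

Long-run P = 299.29

Short run: with Pᵉ = 142, SRAS is Y = 1135 + 8P. Setting AD = SRAS gives 3231 = 15P, so P = 215.40 and Y = 4366 − 7P = 2858.20.
Output 2858.20 is above potential 2271, so over time expected prices rise and SRAS shifts left until Y returns to 2271.
Long run: Y = 2271 on the AD curve gives 2271 = 4366 − 7P, so P = 299.29.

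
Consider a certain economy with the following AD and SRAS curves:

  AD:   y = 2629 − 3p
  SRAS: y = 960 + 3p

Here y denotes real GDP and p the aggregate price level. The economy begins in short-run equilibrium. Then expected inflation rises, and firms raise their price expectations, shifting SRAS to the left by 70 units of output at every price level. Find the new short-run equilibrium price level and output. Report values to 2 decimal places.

This is a negative supply shock: SRAS shifts left.
New SRAS: y = 890 + 3p.
Set AD = SRAS: 2629 − 3p = 890 + 3p, so 1739 = 6p and p = 289.83.
Substituting into AD, y = 1759.50.

p = 289.83, y = 1759.50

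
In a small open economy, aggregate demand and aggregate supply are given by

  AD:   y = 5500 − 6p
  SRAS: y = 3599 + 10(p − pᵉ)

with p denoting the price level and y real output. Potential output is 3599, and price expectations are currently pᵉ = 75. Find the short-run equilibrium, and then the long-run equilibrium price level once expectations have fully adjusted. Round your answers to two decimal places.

Short run: p = 165.69, y = 4505.88. Long run: p = 316.83.

Short run: with pᵉ = 75, SRAS is y = 2849 + 10p. Setting AD = SRAS gives 2651 = 16p, so p = 165.69 and y = 5500 − 6p = 4505.88.
Output 4505.88 is above potential 3599, so over time expected prices rise and SRAS shifts left until y returns to 3599.
Long run: y = 3599 on the AD curve gives 3599 = 5500 − 6p, so p = 316.83.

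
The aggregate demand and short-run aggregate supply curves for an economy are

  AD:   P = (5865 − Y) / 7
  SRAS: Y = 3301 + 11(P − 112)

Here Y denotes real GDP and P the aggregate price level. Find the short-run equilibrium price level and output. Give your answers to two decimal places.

P = 210.89, Y = 4388.78

Write SRAS as Y = 3301 + 11P − 1232 = 2069 + 11P.
Rearrange AD to Y = 5865 − 7P.
Set AD = SRAS: 5865 − 7P = 2069 + 11P, so 3796 = 18P and P = 210.89.
Substituting into AD, Y = 5865 − 7P = 4388.78.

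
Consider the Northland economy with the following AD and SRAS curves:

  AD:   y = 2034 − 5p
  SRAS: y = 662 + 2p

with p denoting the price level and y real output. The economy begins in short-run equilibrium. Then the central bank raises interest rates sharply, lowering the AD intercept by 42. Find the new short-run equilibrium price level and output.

This is a negative demand shock: AD shifts left.
New AD: y = 1992 − 5p.
Set AD = SRAS: 1992 − 5p = 662 + 2p, so 1330 = 7p and p = 190.
y = 1992 − 5·190 = 1042.

p = 190, y = 1042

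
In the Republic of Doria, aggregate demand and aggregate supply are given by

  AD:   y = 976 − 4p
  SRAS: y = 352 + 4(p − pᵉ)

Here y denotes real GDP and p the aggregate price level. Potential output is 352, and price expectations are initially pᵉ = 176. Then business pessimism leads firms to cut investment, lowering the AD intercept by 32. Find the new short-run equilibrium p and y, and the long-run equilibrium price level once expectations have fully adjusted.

Short run: p = 162, y = 296. Long run: p = 148.

AD shifts left: new AD is y = 944 − 4p. With pᵉ = 176, SRAS is y = 4p − 352.
Short run: 944 − 4p = 4p − 352 gives 1296 = 8p, so p = 162 and y = 944 − 4·162 = 296.
y = 296 is below potential 352; expectations adjust and SRAS shifts right until y = 352.
Long run: on the new AD curve, 352 = 944 − 4p gives p = 148.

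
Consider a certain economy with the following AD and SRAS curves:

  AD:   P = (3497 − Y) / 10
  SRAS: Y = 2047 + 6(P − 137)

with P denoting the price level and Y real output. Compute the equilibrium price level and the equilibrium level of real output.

Write SRAS as Y = 2047 + 6P − 822 = 1225 + 6P.
Rearrange AD to Y = 3497 − 10P.
Set AD = SRAS: 3497 − 10P = 1225 + 6P, so 2272 = 16P and P = 142.
Then Y = 3497 − 10·142 = 2077.

P = 142, Y = 2077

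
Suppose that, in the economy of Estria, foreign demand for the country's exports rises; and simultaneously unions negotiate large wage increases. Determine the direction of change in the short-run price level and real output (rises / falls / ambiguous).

The first event is a positive demand shock: AD shifts right, which by itself pushes P up and Y up.
The second is an adverse supply shock: SRAS shifts left, which by itself pushes P up and Y down.
Both shocks push P up, so P rises. The two shocks push Y in opposite directions, so the effect on Y is ambiguous.

Price level: rises; output: ambiguous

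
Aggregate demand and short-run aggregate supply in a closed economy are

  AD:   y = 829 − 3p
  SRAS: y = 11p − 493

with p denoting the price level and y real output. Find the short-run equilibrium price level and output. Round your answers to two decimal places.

p = 94.43, y = 545.71

Set AD = SRAS: 829 − 3p = 11p − 493, so 1322 = 14p and p = 94.43.
Substituting into AD, y = 829 − 3p = 545.71.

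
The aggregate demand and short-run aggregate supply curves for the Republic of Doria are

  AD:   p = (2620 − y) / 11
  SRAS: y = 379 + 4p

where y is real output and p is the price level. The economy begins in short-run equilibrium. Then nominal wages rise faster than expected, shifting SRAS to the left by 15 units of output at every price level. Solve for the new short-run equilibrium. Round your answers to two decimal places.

This is a negative supply shock: SRAS shifts left.
New SRAS: y = 364 + 4p.
Set AD = SRAS: 2620 − 11p = 364 + 4p, so 2256 = 15p and p = 150.40.
Substituting into AD, y = 965.60.

p = 150.40, y = 965.60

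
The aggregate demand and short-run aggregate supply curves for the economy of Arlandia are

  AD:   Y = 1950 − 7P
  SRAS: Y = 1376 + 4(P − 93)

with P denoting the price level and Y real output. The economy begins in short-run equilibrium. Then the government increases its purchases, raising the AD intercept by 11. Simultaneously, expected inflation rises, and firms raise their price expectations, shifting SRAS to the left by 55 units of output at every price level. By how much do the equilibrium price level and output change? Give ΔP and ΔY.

ΔP = +6, ΔY = -31

After both shocks: AD is Y = 1961 − 7P and SRAS is Y = 949 + 4P.
Setting them equal: 1012 = 11P, so P = 92.
Y = 1961 − 7·92 = 1317.
Initially P = 86, Y = 1348, so ΔP = +6 and ΔY = -31.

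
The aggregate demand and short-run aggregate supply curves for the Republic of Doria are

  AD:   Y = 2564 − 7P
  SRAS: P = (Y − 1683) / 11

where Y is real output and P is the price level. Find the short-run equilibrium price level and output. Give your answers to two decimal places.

P = 48.94, Y = 2221.39

Rearrange SRAS to Y = 1683 + 11P.
Set AD = SRAS: 2564 − 7P = 1683 + 11P, so 881 = 18P and P = 48.94.
Substituting into AD, Y = 2564 − 7P = 2221.39.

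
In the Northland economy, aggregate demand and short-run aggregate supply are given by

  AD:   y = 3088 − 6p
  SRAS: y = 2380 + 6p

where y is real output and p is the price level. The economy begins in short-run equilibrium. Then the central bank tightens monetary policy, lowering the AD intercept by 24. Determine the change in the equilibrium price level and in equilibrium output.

Δp = -2, Δy = -12

This is a negative demand shock: AD shifts left.
New AD: y = 3064 − 6p.
Set AD = SRAS: 3064 − 6p = 2380 + 6p, so 684 = 12p and p = 57.
y = 3064 − 6·57 = 2722.
Initially p = 59, y = 2734, so Δp = -2 and Δy = -12.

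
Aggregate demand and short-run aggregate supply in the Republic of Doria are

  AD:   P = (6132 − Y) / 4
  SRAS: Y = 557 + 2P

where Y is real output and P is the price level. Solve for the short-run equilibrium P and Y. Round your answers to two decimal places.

P = 929.17, Y = 2415.33

Rearrange AD to Y = 6132 − 4P.
Set AD = SRAS: 6132 − 4P = 557 + 2P, so 5575 = 6P and P = 929.17.
Substituting into AD, Y = 6132 − 4P = 2415.33.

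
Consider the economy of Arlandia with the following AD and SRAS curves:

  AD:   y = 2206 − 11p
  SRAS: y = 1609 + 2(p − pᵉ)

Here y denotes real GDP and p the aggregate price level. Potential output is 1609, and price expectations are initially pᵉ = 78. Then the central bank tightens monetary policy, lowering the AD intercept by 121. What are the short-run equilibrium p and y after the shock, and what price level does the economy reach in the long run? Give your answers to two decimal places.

Short run: p = 48.62, y = 1550.23. Long run: p = 43.27.

AD shifts left: new AD is y = 2085 − 11p. With pᵉ = 78, SRAS is y = 1453 + 2p.
Short run: 2085 − 11p = 1453 + 2p gives 632 = 13p, so p = 48.62 and y = 2085 − 11p = 1550.23.
y = 1550.23 is below potential 1609; expectations adjust and SRAS shifts right until y = 1609.
Long run: on the new AD curve, 1609 = 2085 − 11p gives p = 43.27.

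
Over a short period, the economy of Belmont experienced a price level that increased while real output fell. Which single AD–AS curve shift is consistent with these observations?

SRAS shifted left

P rose and Y fell. An AD shift moves P and Y in the same direction; an SRAS shift moves them in opposite directions.
Here P and Y moved in opposite directions, so the SRAS curve shifted.
Since Y fell, SRAS shifted left.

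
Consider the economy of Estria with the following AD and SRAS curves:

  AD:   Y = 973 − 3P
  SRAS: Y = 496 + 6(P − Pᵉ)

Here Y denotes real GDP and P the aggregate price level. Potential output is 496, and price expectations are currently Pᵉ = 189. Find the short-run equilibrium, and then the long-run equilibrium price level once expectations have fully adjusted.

Short run: P = 179, Y = 436. Long run: P = 159.

Short run: with Pᵉ = 189, SRAS is Y = 6P − 638. Setting AD = SRAS gives 1611 = 9P, so P = 179 and Y = 973 − 3·179 = 436.
Output 436 is below potential 496, so over time expected prices fall and SRAS shifts right until Y returns to 496.
Long run: Y = 496 on the AD curve gives 496 = 973 − 3P, so P = 159.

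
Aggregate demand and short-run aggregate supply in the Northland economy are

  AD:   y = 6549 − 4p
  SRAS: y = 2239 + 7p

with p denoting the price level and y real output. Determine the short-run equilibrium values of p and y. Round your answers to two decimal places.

Set AD = SRAS: 6549 − 4p = 2239 + 7p, so 4310 = 11p and p = 391.82.
Substituting into AD, y = 6549 − 4p = 4981.73.

p = 391.82, y = 4981.73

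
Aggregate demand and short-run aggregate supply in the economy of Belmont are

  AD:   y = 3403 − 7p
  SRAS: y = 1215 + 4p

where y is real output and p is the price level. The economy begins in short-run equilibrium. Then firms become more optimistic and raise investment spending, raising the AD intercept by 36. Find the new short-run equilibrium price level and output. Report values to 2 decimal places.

p = 202.18, y = 2023.73

This is a positive demand shock: AD shifts right.
New AD: y = 3439 − 7p.
Set AD = SRAS: 3439 − 7p = 1215 + 4p, so 2224 = 11p and p = 202.18.
Substituting into AD, y = 2023.73.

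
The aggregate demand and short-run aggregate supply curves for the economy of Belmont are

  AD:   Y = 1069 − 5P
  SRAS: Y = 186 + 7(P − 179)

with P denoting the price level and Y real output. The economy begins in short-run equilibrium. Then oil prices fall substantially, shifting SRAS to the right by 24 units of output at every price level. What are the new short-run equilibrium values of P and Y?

P = 176, Y = 189

This is a positive supply shock: SRAS shifts right.
New SRAS: Y = 7P − 1043.
Set AD = SRAS: 1069 − 5P = 7P − 1043, so 2112 = 12P and P = 176.
Y = 1069 − 5·176 = 189.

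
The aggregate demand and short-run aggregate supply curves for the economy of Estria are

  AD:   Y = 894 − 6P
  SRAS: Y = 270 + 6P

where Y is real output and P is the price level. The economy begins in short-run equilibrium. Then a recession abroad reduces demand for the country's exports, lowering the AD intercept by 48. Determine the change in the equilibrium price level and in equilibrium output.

This is a negative demand shock: AD shifts left.
New AD: Y = 846 − 6P.
Set AD = SRAS: 846 − 6P = 270 + 6P, so 576 = 12P and P = 48.
Y = 846 − 6·48 = 558.
Initially P = 52, Y = 582, so ΔP = -4 and ΔY = -24.

ΔP = -4, ΔY = -24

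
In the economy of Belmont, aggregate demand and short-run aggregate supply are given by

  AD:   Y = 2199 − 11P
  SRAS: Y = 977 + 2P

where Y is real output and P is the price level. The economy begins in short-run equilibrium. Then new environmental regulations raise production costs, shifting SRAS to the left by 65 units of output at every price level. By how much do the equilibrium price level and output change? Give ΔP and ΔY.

ΔP = +5, ΔY = -55

This is a negative supply shock: SRAS shifts left.
New SRAS: Y = 912 + 2P.
Set AD = SRAS: 2199 − 11P = 912 + 2P, so 1287 = 13P and P = 99.
Y = 2199 − 11·99 = 1110.
Initially P = 94, Y = 1165, so ΔP = +5 and ΔY = -55.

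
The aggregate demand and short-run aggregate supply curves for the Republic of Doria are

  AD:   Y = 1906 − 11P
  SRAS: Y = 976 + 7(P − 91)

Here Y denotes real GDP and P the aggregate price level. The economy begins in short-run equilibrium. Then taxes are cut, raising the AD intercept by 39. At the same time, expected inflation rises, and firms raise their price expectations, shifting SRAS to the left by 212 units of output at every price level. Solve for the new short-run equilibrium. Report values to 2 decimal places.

After both shocks: AD is Y = 1945 − 11P and SRAS is Y = 127 + 7P.
Setting them equal: 1818 = 18P, so P = 101.00.
Substituting into AD, Y = 834.00.

P = 101.00, Y = 834.00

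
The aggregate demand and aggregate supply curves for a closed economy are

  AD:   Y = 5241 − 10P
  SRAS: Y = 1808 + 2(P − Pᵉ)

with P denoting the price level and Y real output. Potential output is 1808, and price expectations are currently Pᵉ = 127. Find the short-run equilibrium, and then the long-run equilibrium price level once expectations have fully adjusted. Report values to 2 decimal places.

Short run: P = 307.25, Y = 2168.50. Long run: P = 343.30.

Short run: with Pᵉ = 127, SRAS is Y = 1554 + 2P. Setting AD = SRAS gives 3687 = 12P, so P = 307.25 and Y = 5241 − 10P = 2168.50.
Output 2168.50 is above potential 1808, so over time expected prices rise and SRAS shifts left until Y returns to 1808.
Long run: Y = 1808 on the AD curve gives 1808 = 5241 − 10P, so P = 343.30.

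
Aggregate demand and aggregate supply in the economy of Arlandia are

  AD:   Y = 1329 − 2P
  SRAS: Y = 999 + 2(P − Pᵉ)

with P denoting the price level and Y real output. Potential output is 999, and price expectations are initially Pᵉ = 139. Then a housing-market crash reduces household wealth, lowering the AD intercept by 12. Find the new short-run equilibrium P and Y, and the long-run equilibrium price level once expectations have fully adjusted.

AD shifts left: new AD is Y = 1317 − 2P. With Pᵉ = 139, SRAS is Y = 721 + 2P.
Short run: 1317 − 2P = 721 + 2P gives 596 = 4P, so P = 149 and Y = 1317 − 2·149 = 1019.
Y = 1019 is above potential 999; expectations adjust and SRAS shifts left until Y = 999.
Long run: on the new AD curve, 999 = 1317 − 2P gives P = 159.

Short run: P = 149, Y = 1019. Long run: P = 159.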